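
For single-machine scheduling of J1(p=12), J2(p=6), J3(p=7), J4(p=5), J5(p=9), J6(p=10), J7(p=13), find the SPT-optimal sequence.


SPT: sort by shortest processing time
  J4: p=5
  J2: p=6
  J3: p=7
  J5: p=9
  J6: p=10
  J1: p=12
  J7: p=13
Order: J4 → J2 → J3 → J5 → J6 → J1 → J7


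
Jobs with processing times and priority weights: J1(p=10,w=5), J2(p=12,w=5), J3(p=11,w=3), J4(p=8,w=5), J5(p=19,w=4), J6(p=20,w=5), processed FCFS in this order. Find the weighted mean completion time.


Completion times:
  J1: C=10, w×C=5×10=50
  J2: C=22, w×C=5×22=110
  J3: C=33, w×C=3×33=99
  J4: C=41, w×C=5×41=205
  J5: C=60, w×C=4×60=240
  J6: C=80, w×C=5×80=400
Sum w×C = 1104
Sum w = 27
Weighted avg = 1104/27
= 40.89


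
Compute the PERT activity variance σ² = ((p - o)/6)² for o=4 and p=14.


σ² = ((p - o) / 6)² = (p - o)² / 36
= (14 - 4)² / 36
= 10² / 36
= 100 / 36
= 2.7778


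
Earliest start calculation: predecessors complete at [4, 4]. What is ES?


ES = max of all predecessor completion times
Predecessors: [4, 4]
ES = max(4, 4)
= 4


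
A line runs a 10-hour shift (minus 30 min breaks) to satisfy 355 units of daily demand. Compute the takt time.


Available = 10×60 - 30 = 570 min
Takt time = 570 / 355
= 1.61 min/unit


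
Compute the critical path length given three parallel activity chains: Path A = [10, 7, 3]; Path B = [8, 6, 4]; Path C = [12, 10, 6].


Path A: 10 + 7 + 3 = 20
Path B: 8 + 6 + 4 = 18
Path C: 12 + 10 + 6 = 28
Critical path = longest = max(20, 18, 28)
= 28 (Path C)


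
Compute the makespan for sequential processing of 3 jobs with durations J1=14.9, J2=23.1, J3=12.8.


Sequential makespan: sum all processing times
= 14.9 + 23.1 + 12.8
= 50.8 time units


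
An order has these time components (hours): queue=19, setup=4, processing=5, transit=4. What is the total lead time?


Lead time = queue + setup + processing + transit
= 19 + 4 + 5 + 4
= 32 hours


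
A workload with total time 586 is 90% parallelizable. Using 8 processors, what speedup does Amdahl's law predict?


Amdahl's law: T_p = T × ((1-p) + p/N)
= 586 × ((1-0.9) + 0.9/8)
= 586 × (0.10 + 0.1125)
= 586 × 0.2125
= 124.52
Speedup = 586/124.52
= 4.71×


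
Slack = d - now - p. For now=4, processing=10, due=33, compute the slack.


Slack = due - current_time - processing
= 33 - 4 - 10
= 19


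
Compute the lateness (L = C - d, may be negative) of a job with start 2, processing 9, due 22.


Completion = 2 + 9 = 11
Lateness = C - d = 11 - 22
= -11


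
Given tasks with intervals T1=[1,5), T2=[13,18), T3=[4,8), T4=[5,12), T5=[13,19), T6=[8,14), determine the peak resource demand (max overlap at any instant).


Check each time point for overlaps:
  t=13: 3 tasks active (T2, T5, T6)
Max concurrent = 3


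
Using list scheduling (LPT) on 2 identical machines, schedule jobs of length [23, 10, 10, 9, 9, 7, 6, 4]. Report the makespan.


Jobs (LPT sorted): [23, 10, 10, 9, 9, 7, 6, 4]
Machines: 2
  J=23 → Machine 1 (load: 0+23=23)
  J=10 → Machine 2 (load: 0+10=10)
  J=10 → Machine 2 (load: 10+10=20)
  J=9 → Machine 2 (load: 20+9=29)
  J=9 → Machine 1 (load: 23+9=32)
  J=7 → Machine 2 (load: 29+7=36)
  J=6 → Machine 1 (load: 32+6=38)
  J=4 → Machine 2 (load: 36+4=40)
Machine loads: [38, 40]
Makespan = max = 40 time units


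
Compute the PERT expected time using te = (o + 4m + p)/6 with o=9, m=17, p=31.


te = (o + 4m + p) / 6
= (9 + 4×17 + 31) / 6
= (9 + 68 + 31) / 6
= 108 / 6
= 18.00


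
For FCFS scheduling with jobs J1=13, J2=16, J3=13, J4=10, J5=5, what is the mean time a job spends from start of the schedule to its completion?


Completion times:
  J1: completes at 13
  J2: completes at 29
  J3: completes at 42
  J4: completes at 52
  J5: completes at 57
Sum = 193
Average = 193/5
= 38.60


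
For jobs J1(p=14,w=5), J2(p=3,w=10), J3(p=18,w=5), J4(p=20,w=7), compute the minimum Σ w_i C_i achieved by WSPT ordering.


WSPT order (by p/w): J2 → J1 → J4 → J3
  J2: C=3, w·C=10×3=30
  J1: C=17, w·C=5×17=85
  J4: C=37, w·C=7×37=259
  J3: C=55, w·C=5×55=275
Σ w·C = 649
= 649


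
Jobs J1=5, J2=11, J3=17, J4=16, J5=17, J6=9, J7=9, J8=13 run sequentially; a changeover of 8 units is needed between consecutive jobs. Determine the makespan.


Makespan = Σ processing + (n-1) × setup
= (5 + 11 + 17 + 16 + 17 + 9 + 9 + 13) + (8-1)×8
= 97 + 56
= 153 time units


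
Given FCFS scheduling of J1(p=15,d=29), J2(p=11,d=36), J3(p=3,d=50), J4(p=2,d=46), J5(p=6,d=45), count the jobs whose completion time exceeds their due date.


Completion vs due date:
  J1: C=15, d=29 → on time
  J2: C=26, d=36 → on time
  J3: C=29, d=50 → on time
  J4: C=31, d=46 → on time
  J5: C=37, d=45 → on time
Tardy jobs: none
Count = 0


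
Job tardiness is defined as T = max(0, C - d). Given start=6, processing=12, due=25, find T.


Completion = start + processing = 6 + 12 = 18
Tardiness = max(0, C - d) = max(0, 18 - 25)
= max(0, -7)
= 0


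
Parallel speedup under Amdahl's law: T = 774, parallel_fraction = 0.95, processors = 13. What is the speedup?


Amdahl's law: T_p = T × ((1-p) + p/N)
= 774 × ((1-0.95) + 0.95/13)
= 774 × (0.05 + 0.0731)
= 774 × 0.1231
= 95.26
Speedup = 774/95.26
= 8.12×


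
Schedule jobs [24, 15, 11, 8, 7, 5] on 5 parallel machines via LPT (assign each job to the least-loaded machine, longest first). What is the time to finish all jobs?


Jobs (LPT sorted): [24, 15, 11, 8, 7, 5]
Machines: 5
  J=24 → Machine 1 (load: 0+24=24)
  J=15 → Machine 2 (load: 0+15=15)
  J=11 → Machine 3 (load: 0+11=11)
  J=8 → Machine 4 (load: 0+8=8)
  J=7 → Machine 5 (load: 0+7=7)
  J=5 → Machine 5 (load: 7+5=12)
Machine loads: [24, 15, 11, 8, 12]
Makespan = max = 24 time units


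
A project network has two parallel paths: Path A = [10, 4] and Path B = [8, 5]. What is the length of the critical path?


Path A: 10 + 4 = 14
Path B: 8 + 5 = 13
Critical path = longest = max(14, 13)
= 14 (Path A)


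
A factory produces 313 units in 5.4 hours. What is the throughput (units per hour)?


Throughput = units / time
= 313 / 5.4
= 58.0 units/hour


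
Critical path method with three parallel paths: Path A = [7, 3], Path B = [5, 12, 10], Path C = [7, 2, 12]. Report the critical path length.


Path A: 7 + 3 = 10
Path B: 5 + 12 + 10 = 27
Path C: 7 + 2 + 12 = 21
Critical path = longest = max(10, 27, 21)
= 27 (Path B)


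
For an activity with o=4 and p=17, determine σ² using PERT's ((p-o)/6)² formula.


σ² = ((p - o) / 6)² = (p - o)² / 36
= (17 - 4)² / 36
= 13² / 36
= 169 / 36
= 4.6944


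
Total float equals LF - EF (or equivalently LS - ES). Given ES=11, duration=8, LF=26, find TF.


EF = ES + duration = 11 + 8 = 19
LS = LF - duration = 26 - 8 = 18
Total Float = LF - EF = 26 - 19
(or LS - ES = 18 - 11)
= 7


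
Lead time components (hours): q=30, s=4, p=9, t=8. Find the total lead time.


Lead time = queue + setup + processing + transit
= 30 + 4 + 9 + 8
= 51 hours


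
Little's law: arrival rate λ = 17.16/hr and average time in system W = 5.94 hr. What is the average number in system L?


Little's law: L = λ × W
= 17.16 × 5.94
= 101.93


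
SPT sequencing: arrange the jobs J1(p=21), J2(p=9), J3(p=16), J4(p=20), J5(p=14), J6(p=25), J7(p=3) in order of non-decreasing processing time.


SPT: sort by shortest processing time
  J7: p=3
  J2: p=9
  J5: p=14
  J3: p=16
  J4: p=20
  J1: p=21
  J6: p=25
Order: J7 → J2 → J5 → J3 → J4 → J1 → J6


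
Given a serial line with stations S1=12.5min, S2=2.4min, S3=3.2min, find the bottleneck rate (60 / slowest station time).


Bottleneck = longest station time
Station times: [12.5, 2.4, 3.2]
Max = 12.5 min
Rate = 60 / 12.5
= 4.80 units/hour (bottleneck: 12.5min)


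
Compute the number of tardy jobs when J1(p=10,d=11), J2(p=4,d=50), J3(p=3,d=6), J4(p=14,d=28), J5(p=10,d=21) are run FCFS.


Completion vs due date:
  J1: C=10, d=11 → on time
  J2: C=14, d=50 → on time
  J3: C=17, d=6 → TARDY
  J4: C=31, d=28 → TARDY
  J5: C=41, d=21 → TARDY
Tardy jobs: J3, J4, J5
Count = 3


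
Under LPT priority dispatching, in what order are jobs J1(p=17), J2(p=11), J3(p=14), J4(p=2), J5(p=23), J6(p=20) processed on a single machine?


LPT: sort by longest processing time first
  J5: p=23
  J6: p=20
  J1: p=17
  J3: p=14
  J2: p=11
  J4: p=2
Order: J5 → J6 → J1 → J3 → J2 → J4


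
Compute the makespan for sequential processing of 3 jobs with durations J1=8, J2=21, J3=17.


Sequential makespan: sum all processing times
= 8 + 21 + 17
= 46 time units


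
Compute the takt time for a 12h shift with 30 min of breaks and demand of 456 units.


Available = 12×60 - 30 = 690 min
Takt time = 690 / 456
= 1.51 min/unit


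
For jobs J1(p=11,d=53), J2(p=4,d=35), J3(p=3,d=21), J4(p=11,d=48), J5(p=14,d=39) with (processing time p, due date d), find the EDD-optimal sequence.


EDD: sort by earliest due date
  J3: d=21, p=3
  J2: d=35, p=4
  J5: d=39, p=14
  J4: d=48, p=11
  J1: d=53, p=11
Order: J3 → J2 → J5 → J4 → J1


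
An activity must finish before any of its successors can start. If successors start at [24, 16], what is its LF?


LF = min of all successor start times
Successors start at: [24, 16]
LF = min(24, 16)
= 16


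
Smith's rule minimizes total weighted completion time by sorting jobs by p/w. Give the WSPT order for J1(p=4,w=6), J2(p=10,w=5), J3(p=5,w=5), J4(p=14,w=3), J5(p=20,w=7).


WSPT (Smith's rule): sort by p/w ascending
  J1: p/w = 4/6 = 0.667
  J3: p/w = 5/5 = 1.000
  J2: p/w = 10/5 = 2.000
  J5: p/w = 20/7 = 2.857
  J4: p/w = 14/3 = 4.667
Order: J1 → J3 → J2 → J5 → J4


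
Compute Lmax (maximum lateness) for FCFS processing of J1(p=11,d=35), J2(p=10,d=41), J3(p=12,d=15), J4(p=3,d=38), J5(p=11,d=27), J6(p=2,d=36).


Lateness per job (L = C - d):
  J1: C=11, d=35, L=-24
  J2: C=21, d=41, L=-20
  J3: C=33, d=15, L=18
  J4: C=36, d=38, L=-2
  J5: C=47, d=27, L=20
  J6: C=49, d=36, L=13
Lmax = max(-24, -20, 18, -2, 20, 13)
= 20


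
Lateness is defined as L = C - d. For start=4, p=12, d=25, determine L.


Completion = 4 + 12 = 16
Lateness = C - d = 16 - 25
= -9


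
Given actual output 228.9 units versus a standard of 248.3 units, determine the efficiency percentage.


Efficiency = (actual / standard) × 100
= (228.9 / 248.3) × 100
= 92.2%


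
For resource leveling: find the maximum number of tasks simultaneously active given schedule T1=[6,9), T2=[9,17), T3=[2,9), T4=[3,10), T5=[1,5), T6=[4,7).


Check each time point for overlaps:
  t=4: 4 tasks active (T3, T4, T5, T6)
Max concurrent = 4


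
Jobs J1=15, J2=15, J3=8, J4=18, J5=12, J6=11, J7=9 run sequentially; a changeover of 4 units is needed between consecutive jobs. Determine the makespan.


Makespan = Σ processing + (n-1) × setup
= (15 + 15 + 8 + 18 + 12 + 11 + 9) + (7-1)×4
= 88 + 24
= 112 time units


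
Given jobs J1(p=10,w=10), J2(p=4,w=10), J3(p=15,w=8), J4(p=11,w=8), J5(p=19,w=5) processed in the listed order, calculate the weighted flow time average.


Completion times:
  J1: C=10, w×C=10×10=100
  J2: C=14, w×C=10×14=140
  J3: C=29, w×C=8×29=232
  J4: C=40, w×C=8×40=320
  J5: C=59, w×C=5×59=295
Sum w×C = 1087
Sum w = 41
Weighted avg = 1087/41
= 26.51


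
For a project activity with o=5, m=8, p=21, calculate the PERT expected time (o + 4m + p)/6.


te = (o + 4m + p) / 6
= (5 + 4×8 + 21) / 6
= (5 + 32 + 21) / 6
= 58 / 6
= 9.67


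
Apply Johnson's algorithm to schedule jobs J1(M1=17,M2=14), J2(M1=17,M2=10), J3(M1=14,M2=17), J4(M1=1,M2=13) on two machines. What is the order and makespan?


Johnson's rule:
Group 1 (M1≤M2, sort by M1): ['J4', 'J3']
Group 2 (M1>M2, sort desc M2): ['J1', 'J2']
Sequence: J4 → J3 → J1 → J2
Makespan calculation:
  J4: M1 done=1, M2 done=14
  J3: M1 done=15, M2 done=32
  J1: M1 done=32, M2 done=46
  J2: M1 done=49, M2 done=59
= Sequence: J4 → J3 → J1 → J2, Makespan: 59


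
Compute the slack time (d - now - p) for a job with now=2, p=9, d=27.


Slack = due - current_time - processing
= 27 - 2 - 9
= 16


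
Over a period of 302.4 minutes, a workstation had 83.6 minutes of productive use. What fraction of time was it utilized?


Utilization = busy / total × 100
= 83.6 / 302.4 × 100
= 27.6%


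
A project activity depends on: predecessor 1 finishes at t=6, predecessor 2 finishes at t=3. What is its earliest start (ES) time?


ES = max of all predecessor completion times
Predecessors: [6, 3]
ES = max(6, 3)
= 6


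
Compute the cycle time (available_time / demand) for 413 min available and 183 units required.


Cycle time = available time / demand
= 413 / 183
= 2.26 min/unit


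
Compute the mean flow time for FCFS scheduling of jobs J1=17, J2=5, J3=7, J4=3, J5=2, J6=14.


Completion times:
  J1: completes at 17
  J2: completes at 22
  J3: completes at 29
  J4: completes at 32
  J5: completes at 34
  J6: completes at 48
Sum = 182
Average = 182/6
= 30.33


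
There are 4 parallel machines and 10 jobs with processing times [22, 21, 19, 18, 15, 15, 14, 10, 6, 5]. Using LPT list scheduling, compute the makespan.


Jobs (LPT sorted): [22, 21, 19, 18, 15, 15, 14, 10, 6, 5]
Machines: 4
  J=22 → Machine 1 (load: 0+22=22)
  J=21 → Machine 2 (load: 0+21=21)
  J=19 → Machine 3 (load: 0+19=19)
  J=18 → Machine 4 (load: 0+18=18)
  J=15 → Machine 4 (load: 18+15=33)
  J=15 → Machine 3 (load: 19+15=34)
  J=14 → Machine 2 (load: 21+14=35)
  J=10 → Machine 1 (load: 22+10=32)
  J=6 → Machine 1 (load: 32+6=38)
  J=5 → Machine 4 (load: 33+5=38)
Machine loads: [38, 35, 34, 38]
Makespan = max = 38 time units


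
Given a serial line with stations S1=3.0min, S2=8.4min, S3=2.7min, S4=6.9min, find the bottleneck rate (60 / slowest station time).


Bottleneck = longest station time
Station times: [3.0, 8.4, 2.7, 6.9]
Max = 8.4 min
Rate = 60 / 8.4
= 7.14 units/hour (bottleneck: 8.4min)


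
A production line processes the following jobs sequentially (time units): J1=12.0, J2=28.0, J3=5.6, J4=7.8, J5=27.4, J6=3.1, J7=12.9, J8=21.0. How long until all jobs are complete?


Sequential makespan: sum all processing times
= 12.0 + 28.0 + 5.6 + 7.8 + 27.4 + 3.1 + 12.9 + 21.0
= 117.8 time units


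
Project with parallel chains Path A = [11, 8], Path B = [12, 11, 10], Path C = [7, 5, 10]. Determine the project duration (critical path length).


Path A: 11 + 8 = 19
Path B: 12 + 11 + 10 = 33
Path C: 7 + 5 + 10 = 22
Critical path = longest = max(19, 33, 22)
= 33 (Path B)


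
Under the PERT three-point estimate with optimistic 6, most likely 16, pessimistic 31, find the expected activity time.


te = (o + 4m + p) / 6
= (6 + 4×16 + 31) / 6
= (6 + 64 + 31) / 6
= 101 / 6
= 16.83


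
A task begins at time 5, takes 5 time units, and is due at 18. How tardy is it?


Completion = start + processing = 5 + 5 = 10
Tardiness = max(0, C - d) = max(0, 10 - 18)
= max(0, -8)
= 0


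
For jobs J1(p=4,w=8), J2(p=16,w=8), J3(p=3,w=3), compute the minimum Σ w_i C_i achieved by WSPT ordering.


WSPT order (by p/w): J1 → J3 → J2
  J1: C=4, w·C=8×4=32
  J3: C=7, w·C=3×7=21
  J2: C=23, w·C=8×23=184
Σ w·C = 237
= 237


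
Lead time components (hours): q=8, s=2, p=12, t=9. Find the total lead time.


Lead time = queue + setup + processing + transit
= 8 + 2 + 12 + 9
= 31 hours


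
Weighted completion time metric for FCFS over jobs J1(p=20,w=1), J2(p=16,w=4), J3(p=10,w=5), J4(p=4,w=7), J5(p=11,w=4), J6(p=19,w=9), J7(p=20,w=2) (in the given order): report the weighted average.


Completion times:
  J1: C=20, w×C=1×20=20
  J2: C=36, w×C=4×36=144
  J3: C=46, w×C=5×46=230
  J4: C=50, w×C=7×50=350
  J5: C=61, w×C=4×61=244
  J6: C=80, w×C=9×80=720
  J7: C=100, w×C=2×100=200
Sum w×C = 1908
Sum w = 32
Weighted avg = 1908/32
= 59.62


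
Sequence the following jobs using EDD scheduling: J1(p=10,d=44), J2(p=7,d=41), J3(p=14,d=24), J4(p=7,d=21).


EDD: sort by earliest due date
  J4: d=21, p=7
  J3: d=24, p=14
  J2: d=41, p=7
  J1: d=44, p=10
Order: J4 → J3 → J2 → J1


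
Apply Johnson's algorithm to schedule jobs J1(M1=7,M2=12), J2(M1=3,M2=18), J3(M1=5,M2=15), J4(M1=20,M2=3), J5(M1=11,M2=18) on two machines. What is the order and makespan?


Johnson's rule:
Group 1 (M1≤M2, sort by M1): ['J2', 'J3', 'J1', 'J5']
Group 2 (M1>M2, sort desc M2): ['J4']
Sequence: J2 → J3 → J1 → J5 → J4
Makespan calculation:
  J2: M1 done=3, M2 done=21
  J3: M1 done=8, M2 done=36
  J1: M1 done=15, M2 done=48
  J5: M1 done=26, M2 done=66
  J4: M1 done=46, M2 done=69
= Sequence: J2 → J3 → J1 → J5 → J4, Makespan: 69


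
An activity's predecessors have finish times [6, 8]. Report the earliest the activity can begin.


ES = max of all predecessor completion times
Predecessors: [6, 8]
ES = max(6, 8)
= 8


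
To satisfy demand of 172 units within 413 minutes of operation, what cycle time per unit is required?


Cycle time = available time / demand
= 413 / 172
= 2.40 min/unit


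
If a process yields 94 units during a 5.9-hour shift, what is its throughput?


Throughput = units / time
= 94 / 5.9
= 15.9 units/hour


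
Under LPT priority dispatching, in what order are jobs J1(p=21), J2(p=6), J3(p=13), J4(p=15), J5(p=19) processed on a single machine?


LPT: sort by longest processing time first
  J1: p=21
  J5: p=19
  J4: p=15
  J3: p=13
  J2: p=6
Order: J1 → J5 → J4 → J3 → J2


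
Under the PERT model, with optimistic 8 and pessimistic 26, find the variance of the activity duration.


σ² = ((p - o) / 6)² = (p - o)² / 36
= (26 - 8)² / 36
= 18² / 36
= 324 / 36
= 9.0000


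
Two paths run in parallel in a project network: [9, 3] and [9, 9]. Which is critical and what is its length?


Path A: 9 + 3 = 12
Path B: 9 + 9 = 18
Critical path = longest = max(12, 18)
= 18 (Path B)


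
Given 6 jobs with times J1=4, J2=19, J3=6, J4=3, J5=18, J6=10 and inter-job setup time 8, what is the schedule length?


Makespan = Σ processing + (n-1) × setup
= (4 + 19 + 6 + 3 + 18 + 10) + (6-1)×8
= 60 + 40
= 100 time units


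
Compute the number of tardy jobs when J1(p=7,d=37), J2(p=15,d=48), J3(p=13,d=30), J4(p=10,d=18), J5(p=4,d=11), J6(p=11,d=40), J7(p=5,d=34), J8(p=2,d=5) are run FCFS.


Completion vs due date:
  J1: C=7, d=37 → on time
  J2: C=22, d=48 → on time
  J3: C=35, d=30 → TARDY
  J4: C=45, d=18 → TARDY
  J5: C=49, d=11 → TARDY
  J6: C=60, d=40 → TARDY
  J7: C=65, d=34 → TARDY
  J8: C=67, d=5 → TARDY
Tardy jobs: J3, J4, J5, J6, J7, J8
Count = 6


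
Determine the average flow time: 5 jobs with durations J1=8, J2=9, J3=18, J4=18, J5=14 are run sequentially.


Completion times:
  J1: completes at 8
  J2: completes at 17
  J3: completes at 35
  J4: completes at 53
  J5: completes at 67
Sum = 180
Average = 180/5
= 36.00


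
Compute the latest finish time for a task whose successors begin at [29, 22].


LF = min of all successor start times
Successors start at: [29, 22]
LF = min(29, 22)
= 22


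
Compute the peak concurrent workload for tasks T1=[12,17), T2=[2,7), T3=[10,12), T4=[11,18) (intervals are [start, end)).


Check each time point for overlaps:
  t=11: 2 tasks active (T3, T4)
Max concurrent = 2


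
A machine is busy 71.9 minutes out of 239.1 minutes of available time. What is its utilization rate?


Utilization = busy / total × 100
= 71.9 / 239.1 × 100
= 30.1%


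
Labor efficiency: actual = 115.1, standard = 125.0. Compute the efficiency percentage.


Efficiency = (actual / standard) × 100
= (115.1 / 125.0) × 100
= 92.1%


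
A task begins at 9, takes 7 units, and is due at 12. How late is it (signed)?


Completion = 9 + 7 = 16
Lateness = C - d = 16 - 12
= 4


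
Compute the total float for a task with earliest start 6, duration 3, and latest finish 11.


EF = ES + duration = 6 + 3 = 9
LS = LF - duration = 11 - 3 = 8
Total Float = LF - EF = 11 - 9
(or LS - ES = 8 - 6)
= 2


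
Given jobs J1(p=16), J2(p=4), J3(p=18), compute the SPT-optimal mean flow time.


SPT order: J2 → J1 → J3
Completion times:
  J2: C=4
  J1: C=20
  J3: C=38
Sum = 62, n = 3
Mean flow = 62/3
= 20.67


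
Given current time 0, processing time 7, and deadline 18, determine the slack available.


Slack = due - current_time - processing
= 18 - 0 - 7
= 11


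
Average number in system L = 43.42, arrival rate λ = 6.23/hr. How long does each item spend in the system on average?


Little's law: L = λW → W = L / λ
= 43.42 / 6.23
= 6.97 hours


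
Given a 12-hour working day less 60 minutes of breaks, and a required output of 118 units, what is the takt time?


Available = 12×60 - 60 = 660 min
Takt time = 660 / 118
= 5.59 min/unit


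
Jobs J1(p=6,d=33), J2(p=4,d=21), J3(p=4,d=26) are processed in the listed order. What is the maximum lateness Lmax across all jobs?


Lateness per job (L = C - d):
  J1: C=6, d=33, L=-27
  J2: C=10, d=21, L=-11
  J3: C=14, d=26, L=-12
Lmax = max(-27, -11, -12)
= -11


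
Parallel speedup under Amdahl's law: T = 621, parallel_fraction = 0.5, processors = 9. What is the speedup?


Amdahl's law: T_p = T × ((1-p) + p/N)
= 621 × ((1-0.5) + 0.5/9)
= 621 × (0.50 + 0.0556)
= 621 × 0.5556
= 345.00
Speedup = 621/345.00
= 1.80×


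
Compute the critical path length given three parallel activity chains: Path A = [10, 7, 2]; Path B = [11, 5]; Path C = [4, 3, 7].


Path A: 10 + 7 + 2 = 19
Path B: 11 + 5 = 16
Path C: 4 + 3 + 7 = 14
Critical path = longest = max(19, 16, 14)
= 19 (Path A)


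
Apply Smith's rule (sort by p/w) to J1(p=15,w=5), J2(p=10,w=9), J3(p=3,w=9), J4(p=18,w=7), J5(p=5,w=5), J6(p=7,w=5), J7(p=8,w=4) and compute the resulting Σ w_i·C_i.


WSPT order (by p/w): J3 → J5 → J2 → J6 → J7 → J4 → J1
  J3: C=3, w·C=9×3=27
  J5: C=8, w·C=5×8=40
  J2: C=18, w·C=9×18=162
  J6: C=25, w·C=5×25=125
  J7: C=33, w·C=4×33=132
  J4: C=51, w·C=7×51=357
  J1: C=66, w·C=5×66=330
Σ w·C = 1173
= 1173


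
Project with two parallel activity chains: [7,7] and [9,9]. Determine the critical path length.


Path A: 7 + 7 = 14
Path B: 9 + 9 = 18
Critical path = longest = max(14, 18)
= 18 (Path B)


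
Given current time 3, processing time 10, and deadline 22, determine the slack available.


Slack = due - current_time - processing
= 22 - 3 - 10
= 9


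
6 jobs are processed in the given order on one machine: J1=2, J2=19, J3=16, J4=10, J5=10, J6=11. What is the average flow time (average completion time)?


Completion times:
  J1: completes at 2
  J2: completes at 21
  J3: completes at 37
  J4: completes at 47
  J5: completes at 57
  J6: completes at 68
Sum = 232
Average = 232/6
= 38.67


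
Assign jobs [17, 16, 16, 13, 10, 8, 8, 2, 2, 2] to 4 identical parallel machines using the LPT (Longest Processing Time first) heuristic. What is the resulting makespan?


Jobs (LPT sorted): [17, 16, 16, 13, 10, 8, 8, 2, 2, 2]
Machines: 4
  J=17 → Machine 1 (load: 0+17=17)
  J=16 → Machine 2 (load: 0+16=16)
  J=16 → Machine 3 (load: 0+16=16)
  J=13 → Machine 4 (load: 0+13=13)
  J=10 → Machine 4 (load: 13+10=23)
  J=8 → Machine 2 (load: 16+8=24)
  J=8 → Machine 3 (load: 16+8=24)
  J=2 → Machine 1 (load: 17+2=19)
  J=2 → Machine 1 (load: 19+2=21)
  J=2 → Machine 1 (load: 21+2=23)
Machine loads: [23, 24, 24, 23]
Makespan = max = 24 time units


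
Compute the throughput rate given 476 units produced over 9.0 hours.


Throughput = units / time
= 476 / 9.0
= 52.9 units/hour


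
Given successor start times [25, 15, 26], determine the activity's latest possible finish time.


LF = min of all successor start times
Successors start at: [25, 15, 26]
LF = min(25, 15, 26)
= 15


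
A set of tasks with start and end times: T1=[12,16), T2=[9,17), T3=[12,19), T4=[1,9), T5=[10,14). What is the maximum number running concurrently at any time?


Check each time point for overlaps:
  t=12: 4 tasks active (T1, T2, T3, T5)
Max concurrent = 4


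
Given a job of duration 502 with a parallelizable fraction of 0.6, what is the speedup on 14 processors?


Amdahl's law: T_p = T × ((1-p) + p/N)
= 502 × ((1-0.6) + 0.6/14)
= 502 × (0.40 + 0.0429)
= 502 × 0.4429
= 222.31
Speedup = 502/222.31
= 2.26×


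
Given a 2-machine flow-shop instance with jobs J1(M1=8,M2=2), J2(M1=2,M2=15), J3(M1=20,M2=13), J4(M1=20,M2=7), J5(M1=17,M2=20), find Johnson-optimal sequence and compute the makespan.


Johnson's rule:
Group 1 (M1≤M2, sort by M1): ['J2', 'J5']
Group 2 (M1>M2, sort desc M2): ['J3', 'J4', 'J1']
Sequence: J2 → J5 → J3 → J4 → J1
Makespan calculation:
  J2: M1 done=2, M2 done=17
  J5: M1 done=19, M2 done=39
  J3: M1 done=39, M2 done=52
  J4: M1 done=59, M2 done=66
  J1: M1 done=67, M2 done=69
= Sequence: J2 → J5 → J3 → J4 → J1, Makespan: 69


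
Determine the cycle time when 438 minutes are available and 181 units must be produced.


Cycle time = available time / demand
= 438 / 181
= 2.42 min/unit


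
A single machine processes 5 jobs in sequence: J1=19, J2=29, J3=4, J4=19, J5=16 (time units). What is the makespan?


Sequential makespan: sum all processing times
= 19 + 29 + 4 + 19 + 16
= 87 time units


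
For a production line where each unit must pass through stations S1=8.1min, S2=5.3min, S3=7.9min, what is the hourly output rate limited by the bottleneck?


Bottleneck = longest station time
Station times: [8.1, 5.3, 7.9]
Max = 8.1 min
Rate = 60 / 8.1
= 7.41 units/hour (bottleneck: 8.1min)


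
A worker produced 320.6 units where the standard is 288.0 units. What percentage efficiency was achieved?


Efficiency = (actual / standard) × 100
= (320.6 / 288.0) × 100
= 111.3%


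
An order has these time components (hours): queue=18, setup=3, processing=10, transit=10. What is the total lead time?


Lead time = queue + setup + processing + transit
= 18 + 3 + 10 + 10
= 41 hours


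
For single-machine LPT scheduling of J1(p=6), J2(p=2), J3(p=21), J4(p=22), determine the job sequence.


LPT: sort by longest processing time first
  J4: p=22
  J3: p=21
  J1: p=6
  J2: p=2
Order: J4 → J3 → J1 → J2


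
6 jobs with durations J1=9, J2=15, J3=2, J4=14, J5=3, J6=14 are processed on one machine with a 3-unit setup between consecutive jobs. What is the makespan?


Makespan = Σ processing + (n-1) × setup
= (9 + 15 + 2 + 14 + 3 + 14) + (6-1)×3
= 57 + 15
= 72 time units


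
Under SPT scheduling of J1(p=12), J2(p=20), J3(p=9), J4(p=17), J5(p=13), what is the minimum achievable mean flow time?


SPT order: J3 → J1 → J5 → J4 → J2
Completion times:
  J3: C=9
  J1: C=21
  J5: C=34
  J4: C=51
  J2: C=71
Sum = 186, n = 5
Mean flow = 186/5
= 37.20


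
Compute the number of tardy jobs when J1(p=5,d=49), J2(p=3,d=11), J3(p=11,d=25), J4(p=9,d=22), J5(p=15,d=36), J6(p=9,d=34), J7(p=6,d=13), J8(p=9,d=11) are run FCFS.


Completion vs due date:
  J1: C=5, d=49 → on time
  J2: C=8, d=11 → on time
  J3: C=19, d=25 → on time
  J4: C=28, d=22 → TARDY
  J5: C=43, d=36 → TARDY
  J6: C=52, d=34 → TARDY
  J7: C=58, d=13 → TARDY
  J8: C=67, d=11 → TARDY
Tardy jobs: J4, J5, J6, J7, J8
Count = 5


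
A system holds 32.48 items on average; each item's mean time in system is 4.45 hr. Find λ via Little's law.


Little's law: L = λW → λ = L / W
= 32.48 / 4.45
= 7.30 per hour


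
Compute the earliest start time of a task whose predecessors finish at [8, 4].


ES = max of all predecessor completion times
Predecessors: [8, 4]
ES = max(8, 4)
= 8


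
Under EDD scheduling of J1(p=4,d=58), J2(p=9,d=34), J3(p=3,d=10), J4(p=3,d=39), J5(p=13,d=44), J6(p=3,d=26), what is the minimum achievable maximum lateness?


EDD order: J3 → J6 → J2 → J4 → J5 → J1
Completion and lateness:
  J3: C=3, d=10, L=3-10=-7
  J6: C=6, d=26, L=6-26=-20
  J2: C=15, d=34, L=15-34=-19
  J4: C=18, d=39, L=18-39=-21
  J5: C=31, d=44, L=31-44=-13
  J1: C=35, d=58, L=35-58=-23
Lmax = max(-7, -20, -19, -21, -13, -23)
= -7


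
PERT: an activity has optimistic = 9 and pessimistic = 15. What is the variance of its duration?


σ² = ((p - o) / 6)² = (p - o)² / 36
= (15 - 9)² / 36
= 6² / 36
= 36 / 36
= 1.0000


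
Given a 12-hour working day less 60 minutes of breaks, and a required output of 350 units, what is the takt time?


Available = 12×60 - 60 = 660 min
Takt time = 660 / 350
= 1.89 min/unit


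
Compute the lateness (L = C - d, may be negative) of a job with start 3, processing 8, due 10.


Completion = 3 + 8 = 11
Lateness = C - d = 11 - 10
= 1


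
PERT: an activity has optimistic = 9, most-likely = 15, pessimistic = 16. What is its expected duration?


te = (o + 4m + p) / 6
= (9 + 4×15 + 16) / 6
= (9 + 60 + 16) / 6
= 85 / 6
= 14.17


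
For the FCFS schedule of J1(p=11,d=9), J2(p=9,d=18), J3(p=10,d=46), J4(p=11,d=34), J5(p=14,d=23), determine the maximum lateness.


Lateness per job (L = C - d):
  J1: C=11, d=9, L=2
  J2: C=20, d=18, L=2
  J3: C=30, d=46, L=-16
  J4: C=41, d=34, L=7
  J5: C=55, d=23, L=32
Lmax = max(2, 2, -16, 7, 32)
= 32


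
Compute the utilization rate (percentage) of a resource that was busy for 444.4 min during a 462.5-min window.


Utilization = busy / total × 100
= 444.4 / 462.5 × 100
= 96.1%


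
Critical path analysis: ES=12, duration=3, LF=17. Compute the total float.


EF = ES + duration = 12 + 3 = 15
LS = LF - duration = 17 - 3 = 14
Total Float = LF - EF = 17 - 15
(or LS - ES = 14 - 12)
= 2


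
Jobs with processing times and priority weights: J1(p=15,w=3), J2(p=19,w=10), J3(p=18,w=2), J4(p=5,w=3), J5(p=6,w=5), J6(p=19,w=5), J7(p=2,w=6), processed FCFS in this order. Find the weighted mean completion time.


Completion times:
  J1: C=15, w×C=3×15=45
  J2: C=34, w×C=10×34=340
  J3: C=52, w×C=2×52=104
  J4: C=57, w×C=3×57=171
  J5: C=63, w×C=5×63=315
  J6: C=82, w×C=5×82=410
  J7: C=84, w×C=6×84=504
Sum w×C = 1889
Sum w = 34
Weighted avg = 1889/34
= 55.56


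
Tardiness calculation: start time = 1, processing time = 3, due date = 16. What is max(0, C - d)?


Completion = start + processing = 1 + 3 = 4
Tardiness = max(0, C - d) = max(0, 4 - 16)
= max(0, -12)
= 0


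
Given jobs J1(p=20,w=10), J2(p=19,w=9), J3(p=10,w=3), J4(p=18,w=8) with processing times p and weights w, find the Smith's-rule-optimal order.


WSPT (Smith's rule): sort by p/w ascending
  J1: p/w = 20/10 = 2.000
  J2: p/w = 19/9 = 2.111
  J4: p/w = 18/8 = 2.250
  J3: p/w = 10/3 = 3.333
Order: J1 → J2 → J4 → J3


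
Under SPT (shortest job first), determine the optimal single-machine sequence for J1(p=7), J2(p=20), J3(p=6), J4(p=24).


SPT: sort by shortest processing time
  J3: p=6
  J1: p=7
  J2: p=20
  J4: p=24
Order: J3 → J1 → J2 → J4


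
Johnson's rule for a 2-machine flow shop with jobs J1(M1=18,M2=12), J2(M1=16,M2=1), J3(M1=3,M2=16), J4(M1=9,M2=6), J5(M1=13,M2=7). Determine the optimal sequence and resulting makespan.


Johnson's rule:
Group 1 (M1≤M2, sort by M1): ['J3']
Group 2 (M1>M2, sort desc M2): ['J1', 'J5', 'J4', 'J2']
Sequence: J3 → J1 → J5 → J4 → J2
Makespan calculation:
  J3: M1 done=3, M2 done=19
  J1: M1 done=21, M2 done=33
  J5: M1 done=34, M2 done=41
  J4: M1 done=43, M2 done=49
  J2: M1 done=59, M2 done=60
= Sequence: J3 → J1 → J5 → J4 → J2, Makespan: 60


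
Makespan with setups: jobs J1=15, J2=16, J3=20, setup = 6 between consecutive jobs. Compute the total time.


Makespan = Σ processing + (n-1) × setup
= (15 + 16 + 20) + (3-1)×6
= 51 + 12
= 63 time units


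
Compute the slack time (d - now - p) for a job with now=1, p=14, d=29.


Slack = due - current_time - processing
= 29 - 1 - 14
= 14


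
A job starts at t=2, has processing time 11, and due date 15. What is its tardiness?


Completion = start + processing = 2 + 11 = 13
Tardiness = max(0, C - d) = max(0, 13 - 15)
= max(0, -2)
= 0


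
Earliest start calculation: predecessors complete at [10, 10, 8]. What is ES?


ES = max of all predecessor completion times
Predecessors: [10, 10, 8]
ES = max(10, 10, 8)
= 10


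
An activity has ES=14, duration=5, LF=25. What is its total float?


EF = ES + duration = 14 + 5 = 19
LS = LF - duration = 25 - 5 = 20
Total Float = LF - EF = 25 - 19
(or LS - ES = 20 - 14)
= 6


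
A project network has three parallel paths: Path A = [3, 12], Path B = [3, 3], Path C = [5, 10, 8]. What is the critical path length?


Path A: 3 + 12 = 15
Path B: 3 + 3 = 6
Path C: 5 + 10 + 8 = 23
Critical path = longest = max(15, 6, 23)
= 23 (Path C)


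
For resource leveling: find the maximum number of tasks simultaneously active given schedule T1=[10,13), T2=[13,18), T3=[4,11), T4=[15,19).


Check each time point for overlaps:
  t=10: 2 tasks active (T1, T3)
Max concurrent = 2


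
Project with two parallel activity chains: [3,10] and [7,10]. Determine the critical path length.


Path A: 3 + 10 = 13
Path B: 7 + 10 = 17
Critical path = longest = max(13, 17)
= 17 (Path B)


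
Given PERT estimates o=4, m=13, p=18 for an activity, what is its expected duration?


te = (o + 4m + p) / 6
= (4 + 4×13 + 18) / 6
= (4 + 52 + 18) / 6
= 74 / 6
= 12.33


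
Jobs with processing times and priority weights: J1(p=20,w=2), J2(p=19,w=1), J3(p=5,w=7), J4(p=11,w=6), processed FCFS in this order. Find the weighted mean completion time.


Completion times:
  J1: C=20, w×C=2×20=40
  J2: C=39, w×C=1×39=39
  J3: C=44, w×C=7×44=308
  J4: C=55, w×C=6×55=330
Sum w×C = 717
Sum w = 16
Weighted avg = 717/16
= 44.81


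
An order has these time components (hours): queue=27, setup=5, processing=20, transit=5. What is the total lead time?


Lead time = queue + setup + processing + transit
= 27 + 5 + 20 + 5
= 57 hours


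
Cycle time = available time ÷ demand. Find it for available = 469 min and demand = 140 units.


Cycle time = available time / demand
= 469 / 140
= 3.35 min/unit


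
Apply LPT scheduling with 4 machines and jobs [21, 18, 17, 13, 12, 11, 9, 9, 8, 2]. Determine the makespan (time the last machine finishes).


Jobs (LPT sorted): [21, 18, 17, 13, 12, 11, 9, 9, 8, 2]
Machines: 4
  J=21 → Machine 1 (load: 0+21=21)
  J=18 → Machine 2 (load: 0+18=18)
  J=17 → Machine 3 (load: 0+17=17)
  J=13 → Machine 4 (load: 0+13=13)
  J=12 → Machine 4 (load: 13+12=25)
  J=11 → Machine 3 (load: 17+11=28)
  J=9 → Machine 2 (load: 18+9=27)
  J=9 → Machine 1 (load: 21+9=30)
  J=8 → Machine 4 (load: 25+8=33)
  J=2 → Machine 2 (load: 27+2=29)
Machine loads: [30, 29, 28, 33]
Makespan = max = 33 time units


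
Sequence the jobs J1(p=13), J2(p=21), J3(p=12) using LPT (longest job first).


LPT: sort by longest processing time first
  J2: p=21
  J1: p=13
  J3: p=12
Order: J2 → J1 → J3


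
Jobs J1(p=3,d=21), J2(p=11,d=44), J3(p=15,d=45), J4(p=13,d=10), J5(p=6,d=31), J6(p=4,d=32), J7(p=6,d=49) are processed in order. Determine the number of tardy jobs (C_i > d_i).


Completion vs due date:
  J1: C=3, d=21 → on time
  J2: C=14, d=44 → on time
  J3: C=29, d=45 → on time
  J4: C=42, d=10 → TARDY
  J5: C=48, d=31 → TARDY
  J6: C=52, d=32 → TARDY
  J7: C=58, d=49 → TARDY
Tardy jobs: J4, J5, J6, J7
Count = 4


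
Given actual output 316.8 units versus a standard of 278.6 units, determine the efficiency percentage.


Efficiency = (actual / standard) × 100
= (316.8 / 278.6) × 100
= 113.7%


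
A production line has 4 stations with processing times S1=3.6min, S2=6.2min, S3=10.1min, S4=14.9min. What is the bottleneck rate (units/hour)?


Bottleneck = longest station time
Station times: [3.6, 6.2, 10.1, 14.9]
Max = 14.9 min
Rate = 60 / 14.9
= 4.03 units/hour (bottleneck: 14.9min)


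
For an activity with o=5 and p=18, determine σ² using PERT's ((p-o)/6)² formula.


σ² = ((p - o) / 6)² = (p - o)² / 36
= (18 - 5)² / 36
= 13² / 36
= 169 / 36
= 4.6944


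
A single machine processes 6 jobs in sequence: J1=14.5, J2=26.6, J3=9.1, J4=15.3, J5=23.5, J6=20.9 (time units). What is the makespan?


Sequential makespan: sum all processing times
= 14.5 + 26.6 + 9.1 + 15.3 + 23.5 + 20.9
= 109.9 time units


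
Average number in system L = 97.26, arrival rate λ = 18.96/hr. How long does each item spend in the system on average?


Little's law: L = λW → W = L / λ
= 97.26 / 18.96
= 5.13 hours


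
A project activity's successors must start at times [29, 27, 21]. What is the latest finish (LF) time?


LF = min of all successor start times
Successors start at: [29, 27, 21]
LF = min(29, 27, 21)
= 21


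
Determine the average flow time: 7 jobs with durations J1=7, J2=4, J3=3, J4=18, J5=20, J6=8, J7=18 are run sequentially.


Completion times:
  J1: completes at 7
  J2: completes at 11
  J3: completes at 14
  J4: completes at 32
  J5: completes at 52
  J6: completes at 60
  J7: completes at 78
Sum = 254
Average = 254/7
= 36.29


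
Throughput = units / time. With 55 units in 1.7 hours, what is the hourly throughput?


Throughput = units / time
= 55 / 1.7
= 32.4 units/hour


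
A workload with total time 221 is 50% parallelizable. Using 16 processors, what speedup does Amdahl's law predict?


Amdahl's law: T_p = T × ((1-p) + p/N)
= 221 × ((1-0.5) + 0.5/16)
= 221 × (0.50 + 0.0312)
= 221 × 0.5312
= 117.41
Speedup = 221/117.41
= 1.88×


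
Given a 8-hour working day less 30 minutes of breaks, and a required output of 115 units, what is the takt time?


Available = 8×60 - 30 = 450 min
Takt time = 450 / 115
= 3.91 min/unit


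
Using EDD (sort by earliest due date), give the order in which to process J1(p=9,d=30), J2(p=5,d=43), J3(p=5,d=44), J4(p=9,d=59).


EDD: sort by earliest due date
  J1: d=30, p=9
  J2: d=43, p=5
  J3: d=44, p=5
  J4: d=59, p=9
Order: J1 → J2 → J3 → J4


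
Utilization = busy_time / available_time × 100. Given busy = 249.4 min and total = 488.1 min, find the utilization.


Utilization = busy / total × 100
= 249.4 / 488.1 × 100
= 51.1%


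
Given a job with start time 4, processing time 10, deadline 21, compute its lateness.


Completion = 4 + 10 = 14
Lateness = C - d = 14 - 21
= -7


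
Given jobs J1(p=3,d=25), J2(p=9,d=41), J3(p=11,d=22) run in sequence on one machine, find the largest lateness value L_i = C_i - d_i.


Lateness per job (L = C - d):
  J1: C=3, d=25, L=-22
  J2: C=12, d=41, L=-29
  J3: C=23, d=22, L=1
Lmax = max(-22, -29, 1)
= 1


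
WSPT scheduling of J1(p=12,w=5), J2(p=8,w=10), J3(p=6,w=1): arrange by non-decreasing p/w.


WSPT (Smith's rule): sort by p/w ascending
  J2: p/w = 8/10 = 0.800
  J1: p/w = 12/5 = 2.400
  J3: p/w = 6/1 = 6.000
Order: J2 → J1 → J3


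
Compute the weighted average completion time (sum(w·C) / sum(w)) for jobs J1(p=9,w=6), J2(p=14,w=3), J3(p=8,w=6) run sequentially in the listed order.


Completion times:
  J1: C=9, w×C=6×9=54
  J2: C=23, w×C=3×23=69
  J3: C=31, w×C=6×31=186
Sum w×C = 309
Sum w = 15
Weighted avg = 309/15
= 20.60


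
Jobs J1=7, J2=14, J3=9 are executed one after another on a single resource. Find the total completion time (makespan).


Sequential makespan: sum all processing times
= 7 + 14 + 9
= 30 time units


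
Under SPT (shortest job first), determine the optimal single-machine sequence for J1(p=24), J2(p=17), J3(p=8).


SPT: sort by shortest processing time
  J3: p=8
  J2: p=17
  J1: p=24
Order: J3 → J2 → J1


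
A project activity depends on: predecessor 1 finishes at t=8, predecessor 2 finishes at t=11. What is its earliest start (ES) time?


ES = max of all predecessor completion times
Predecessors: [8, 11]
ES = max(8, 11)
= 11


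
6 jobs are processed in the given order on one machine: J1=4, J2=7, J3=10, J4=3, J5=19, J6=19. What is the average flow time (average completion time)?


Completion times:
  J1: completes at 4
  J2: completes at 11
  J3: completes at 21
  J4: completes at 24
  J5: completes at 43
  J6: completes at 62
Sum = 165
Average = 165/6
= 27.50
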